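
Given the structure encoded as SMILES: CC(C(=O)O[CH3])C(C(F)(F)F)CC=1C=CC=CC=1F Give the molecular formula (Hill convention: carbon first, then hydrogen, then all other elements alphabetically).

Walk through each heavy atom and fill implicit hydrogens from standard valence (C 4, N 3, O 2, S 2, halogen 1):
  atom 1: C, bond orders sum to 1 (valence 4) → 3 H
  atom 2: C, bond orders sum to 3 (valence 4) → 1 H
  atom 3: C, bond orders sum to 4 (valence 4) → 0 H
  atom 4: O, bond orders sum to 2 (valence 2) → 0 H
  atom 5: O, bond orders sum to 2 (valence 2) → 0 H
  atom 6: C with explicit H count 3
  atom 7: C, bond orders sum to 3 (valence 4) → 1 H
  atom 8: C, bond orders sum to 4 (valence 4) → 0 H
  atom 9: F (halogen, monovalent) → 0 H
  atom 10: F (halogen, monovalent) → 0 H
  atom 11: F (halogen, monovalent) → 0 H
  atom 12: C, bond orders sum to 2 (valence 4) → 2 H
  atom 13: C, bond orders sum to 4 (valence 4) → 0 H
  atom 14: C, bond orders sum to 3 (valence 4) → 1 H
  atom 15: C, bond orders sum to 3 (valence 4) → 1 H
  atom 16: C, bond orders sum to 3 (valence 4) → 1 H
  atom 17: C, bond orders sum to 3 (valence 4) → 1 H
  atom 18: C, bond orders sum to 4 (valence 4) → 0 H
  atom 19: F (halogen, monovalent) → 0 H
Totals → C:13, H:14, F:4, O:2.
In Hill order: C13H14F4O2.

C13H14F4O2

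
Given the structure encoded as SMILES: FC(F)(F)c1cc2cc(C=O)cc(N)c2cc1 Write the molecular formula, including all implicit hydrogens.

C12H8F3NO

Walk through each heavy atom and fill implicit hydrogens from standard valence (C 4, N 3, O 2, S 2, halogen 1); for lowercase aromatic atoms, an aromatic c carries 1 H when it has two neighbours and 0 H with three, and aromatic n carries 0 H:
  atom 1: F (halogen, monovalent) → 0 H
  atom 2: C, bond orders sum to 4 (valence 4) → 0 H
  atom 3: F (halogen, monovalent) → 0 H
  atom 4: F (halogen, monovalent) → 0 H
  atom 5: aromatic c, 3 neighbours → 0 H
  atom 6: aromatic c, 2 neighbours → 1 H
  atom 7: aromatic c, 3 neighbours → 0 H
  atom 8: aromatic c, 2 neighbours → 1 H
  atom 9: aromatic c, 3 neighbours → 0 H
  atom 10: C, bond orders sum to 3 (valence 4) → 1 H
  atom 11: O, bond orders sum to 2 (valence 2) → 0 H
  atom 12: aromatic c, 2 neighbours → 1 H
  atom 13: aromatic c, 3 neighbours → 0 H
  atom 14: N, bond orders sum to 1 (valence 3) → 2 H
  atom 15: aromatic c, 3 neighbours → 0 H
  atom 16: aromatic c, 2 neighbours → 1 H
  atom 17: aromatic c, 2 neighbours → 1 H
Totals → C:12, H:8, F:3, N:1, O:1.
In Hill order: C12H8F3NO.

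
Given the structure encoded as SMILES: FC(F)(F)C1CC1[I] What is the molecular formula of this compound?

C4H4F3I

Walk through each heavy atom and fill implicit hydrogens from standard valence (C 4, N 3, O 2, S 2, halogen 1):
  atom 1: F (halogen, monovalent) → 0 H
  atom 2: C, bond orders sum to 4 (valence 4) → 0 H
  atom 3: F (halogen, monovalent) → 0 H
  atom 4: F (halogen, monovalent) → 0 H
  atom 5: C, bond orders sum to 3 (valence 4) → 1 H
  atom 6: C, bond orders sum to 2 (valence 4) → 2 H
  atom 7: C, bond orders sum to 3 (valence 4) → 1 H
  atom 8: I with explicit H count 0
Totals → C:4, H:4, F:3, I:1.
In Hill order: C4H4F3I.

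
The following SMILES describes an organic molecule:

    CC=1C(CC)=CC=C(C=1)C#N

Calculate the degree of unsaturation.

6

Degree of unsaturation = (number of rings) + (number of π bonds).
Ring closures in the SMILES: 1.
π bonds: 3 double bonds (each 1 DoU), 1 triple bond (each 2 DoU) → 5 DoU from unsaturation.
Total DoU = 1 + 5 = 6.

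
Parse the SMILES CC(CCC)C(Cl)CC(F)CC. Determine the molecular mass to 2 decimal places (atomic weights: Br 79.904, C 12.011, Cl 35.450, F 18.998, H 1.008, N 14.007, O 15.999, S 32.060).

First, the molecular formula is C10H20ClF (counting implicit H from valence).
  C: 10 × 12.011 = 120.110
  Cl: 1 × 35.450 = 35.450
  F: 1 × 18.998 = 18.998
  H: 20 × 1.008 = 20.160
Sum: 10×12.011 + 1×35.450 + 1×18.998 + 20×1.008 = 194.718 → 194.72 g/mol.

194.72 g/mol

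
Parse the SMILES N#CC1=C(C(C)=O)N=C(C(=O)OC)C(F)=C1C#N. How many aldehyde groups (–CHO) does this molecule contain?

Scan the SMILES for the aldehyde motif — none present.
Groups that are present: 1 ester, 1 ketone, 2 nitrile.

0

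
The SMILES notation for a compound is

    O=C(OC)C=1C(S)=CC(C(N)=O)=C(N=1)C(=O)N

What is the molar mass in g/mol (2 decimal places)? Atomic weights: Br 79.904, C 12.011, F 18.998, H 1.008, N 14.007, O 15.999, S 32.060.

255.25 g/mol

First, the molecular formula is C9H9N3O4S (counting implicit H from valence).
  C: 9 × 12.011 = 108.099
  H: 9 × 1.008 = 9.072
  N: 3 × 14.007 = 42.021
  O: 4 × 15.999 = 63.996
  S: 1 × 32.060 = 32.060
Sum: 9×12.011 + 9×1.008 + 3×14.007 + 4×15.999 + 1×32.060 = 255.248 → 255.25 g/mol.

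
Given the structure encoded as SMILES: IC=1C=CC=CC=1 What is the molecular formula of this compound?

Walk through each heavy atom and fill implicit hydrogens from standard valence (C 4, N 3, O 2, S 2, halogen 1):
  atom 1: I (halogen, monovalent) → 0 H
  atom 2: C, bond orders sum to 4 (valence 4) → 0 H
  atom 3: C, bond orders sum to 3 (valence 4) → 1 H
  atom 4: C, bond orders sum to 3 (valence 4) → 1 H
  atom 5: C, bond orders sum to 3 (valence 4) → 1 H
  atom 6: C, bond orders sum to 3 (valence 4) → 1 H
  atom 7: C, bond orders sum to 3 (valence 4) → 1 H
Totals → C:6, H:5, I:1.

C6H5I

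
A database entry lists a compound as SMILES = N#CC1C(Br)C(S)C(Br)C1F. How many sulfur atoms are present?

1

Scan the SMILES for S atoms (remember two-letter symbols like Cl and Br are single atoms).
Sulfur count: 1.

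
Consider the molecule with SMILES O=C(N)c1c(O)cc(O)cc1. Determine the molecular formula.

C7H7NO3

Walk through each heavy atom and fill implicit hydrogens from standard valence (C 4, N 3, O 2, S 2, halogen 1); for lowercase aromatic atoms, an aromatic c carries 1 H when it has two neighbours and 0 H with three, and aromatic n carries 0 H:
  atom 1: O, bond orders sum to 2 (valence 2) → 0 H
  atom 2: C, bond orders sum to 4 (valence 4) → 0 H
  atom 3: N, bond orders sum to 1 (valence 3) → 2 H
  atom 4: aromatic c, 3 neighbours → 0 H
  atom 5: aromatic c, 3 neighbours → 0 H
  atom 6: O, bond orders sum to 1 (valence 2) → 1 H
  atom 7: aromatic c, 2 neighbours → 1 H
  atom 8: aromatic c, 3 neighbours → 0 H
  atom 9: O, bond orders sum to 1 (valence 2) → 1 H
  atom 10: aromatic c, 2 neighbours → 1 H
  atom 11: aromatic c, 2 neighbours → 1 H
Totals → C:7, H:7, N:1, O:3.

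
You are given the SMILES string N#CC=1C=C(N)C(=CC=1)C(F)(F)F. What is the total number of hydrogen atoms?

Walk through each heavy atom and fill implicit hydrogens from standard valence (C 4, N 3, O 2, S 2, halogen 1):
  atom 1: N, bond orders sum to 3 (valence 3) → 0 H
  atom 2: C, bond orders sum to 4 (valence 4) → 0 H
  atom 3: C, bond orders sum to 4 (valence 4) → 0 H
  atom 4: C, bond orders sum to 3 (valence 4) → 1 H
  atom 5: C, bond orders sum to 4 (valence 4) → 0 H
  atom 6: N, bond orders sum to 1 (valence 3) → 2 H
  atom 7: C, bond orders sum to 4 (valence 4) → 0 H
  atom 8: C, bond orders sum to 3 (valence 4) → 1 H
  atom 9: C, bond orders sum to 3 (valence 4) → 1 H
  atom 10: C, bond orders sum to 4 (valence 4) → 0 H
  atom 11: F (halogen, monovalent) → 0 H
  atom 12: F (halogen, monovalent) → 0 H
  atom 13: F (halogen, monovalent) → 0 H
Total hydrogens: 5.

5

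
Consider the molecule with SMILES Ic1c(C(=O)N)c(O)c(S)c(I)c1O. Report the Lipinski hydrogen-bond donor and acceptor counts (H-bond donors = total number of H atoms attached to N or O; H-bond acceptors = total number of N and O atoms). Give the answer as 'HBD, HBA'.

Donors: find every N or O and count the H atoms it carries.
  atom 5 (O): bond orders sum to 2 → 0 H
  atom 6 (N): bond orders sum to 1 → 2 H
  atom 8 (O): bond orders sum to 1 → 1 H
  atom 14 (O): bond orders sum to 1 → 1 H
Lipinski HBD = 4.
Acceptors: N atoms = 1, O atoms = 3 → HBA = 4.

4, 4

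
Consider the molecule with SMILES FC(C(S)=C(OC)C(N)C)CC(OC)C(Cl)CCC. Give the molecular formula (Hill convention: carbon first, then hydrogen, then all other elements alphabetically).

C13H25ClFNO2S

Walk through each heavy atom and fill implicit hydrogens from standard valence (C 4, N 3, O 2, S 2, halogen 1):
  atom 1: F (halogen, monovalent) → 0 H
  atom 2: C, bond orders sum to 3 (valence 4) → 1 H
  atom 3: C, bond orders sum to 4 (valence 4) → 0 H
  atom 4: S, bond orders sum to 1 (valence 2) → 1 H
  atom 5: C, bond orders sum to 4 (valence 4) → 0 H
  atom 6: O, bond orders sum to 2 (valence 2) → 0 H
  atom 7: C, bond orders sum to 1 (valence 4) → 3 H
  atom 8: C, bond orders sum to 3 (valence 4) → 1 H
  atom 9: N, bond orders sum to 1 (valence 3) → 2 H
  atom 10: C, bond orders sum to 1 (valence 4) → 3 H
  atom 11: C, bond orders sum to 2 (valence 4) → 2 H
  atom 12: C, bond orders sum to 3 (valence 4) → 1 H
  atom 13: O, bond orders sum to 2 (valence 2) → 0 H
  atom 14: C, bond orders sum to 1 (valence 4) → 3 H
  atom 15: C, bond orders sum to 3 (valence 4) → 1 H
  atom 16: Cl (halogen, monovalent) → 0 H
  atom 17: C, bond orders sum to 2 (valence 4) → 2 H
  atom 18: C, bond orders sum to 2 (valence 4) → 2 H
  atom 19: C, bond orders sum to 1 (valence 4) → 3 H
Totals → C:13, H:25, Cl:1, F:1, N:1, O:2, S:1.
In Hill order: C13H25ClFNO2S.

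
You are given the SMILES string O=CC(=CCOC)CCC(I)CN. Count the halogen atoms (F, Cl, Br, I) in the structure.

Halogen atoms appear at heavy-atom position 11 (1×I).
Other groups present: 1 aldehyde, 1 alkene, 1 ether, 1 primary amine.
Halogen count: 1.

1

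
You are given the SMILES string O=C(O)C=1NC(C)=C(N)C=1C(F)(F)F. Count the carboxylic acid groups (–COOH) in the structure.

1

The carboxylic acid motif appears at heavy-atom position 2 in the SMILES.
Other groups present: 1 primary amine.
Carboxylic acid count: 1.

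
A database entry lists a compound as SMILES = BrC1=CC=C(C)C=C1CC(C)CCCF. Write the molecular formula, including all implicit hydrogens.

Walk through each heavy atom and fill implicit hydrogens from standard valence (C 4, N 3, O 2, S 2, halogen 1):
  atom 1: Br (halogen, monovalent) → 0 H
  atom 2: C, bond orders sum to 4 (valence 4) → 0 H
  atom 3: C, bond orders sum to 3 (valence 4) → 1 H
  atom 4: C, bond orders sum to 3 (valence 4) → 1 H
  atom 5: C, bond orders sum to 4 (valence 4) → 0 H
  atom 6: C, bond orders sum to 1 (valence 4) → 3 H
  atom 7: C, bond orders sum to 3 (valence 4) → 1 H
  atom 8: C, bond orders sum to 4 (valence 4) → 0 H
  atom 9: C, bond orders sum to 2 (valence 4) → 2 H
  atom 10: C, bond orders sum to 3 (valence 4) → 1 H
  atom 11: C, bond orders sum to 1 (valence 4) → 3 H
  atom 12: C, bond orders sum to 2 (valence 4) → 2 H
  atom 13: C, bond orders sum to 2 (valence 4) → 2 H
  atom 14: C, bond orders sum to 2 (valence 4) → 2 H
  atom 15: F (halogen, monovalent) → 0 H
Totals → C:13, H:18, Br:1, F:1.
In Hill order: C13H18BrF.

C13H18BrF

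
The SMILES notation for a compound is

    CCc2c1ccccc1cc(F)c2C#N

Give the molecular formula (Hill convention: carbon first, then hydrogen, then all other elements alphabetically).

Walk through each heavy atom and fill implicit hydrogens from standard valence (C 4, N 3, O 2, S 2, halogen 1); for lowercase aromatic atoms, an aromatic c carries 1 H when it has two neighbours and 0 H with three, and aromatic n carries 0 H:
  atom 1: C, bond orders sum to 1 (valence 4) → 3 H
  atom 2: C, bond orders sum to 2 (valence 4) → 2 H
  atom 3: aromatic c, 3 neighbours → 0 H
  atom 4: aromatic c, 3 neighbours → 0 H
  atom 5: aromatic c, 2 neighbours → 1 H
  atom 6: aromatic c, 2 neighbours → 1 H
  atom 7: aromatic c, 2 neighbours → 1 H
  atom 8: aromatic c, 2 neighbours → 1 H
  atom 9: aromatic c, 3 neighbours → 0 H
  atom 10: aromatic c, 2 neighbours → 1 H
  atom 11: aromatic c, 3 neighbours → 0 H
  atom 12: F (halogen, monovalent) → 0 H
  atom 13: aromatic c, 3 neighbours → 0 H
  atom 14: C, bond orders sum to 4 (valence 4) → 0 H
  atom 15: N, bond orders sum to 3 (valence 3) → 0 H
Totals → C:13, H:10, F:1, N:1.
In Hill order: C13H10FN.

C13H10FN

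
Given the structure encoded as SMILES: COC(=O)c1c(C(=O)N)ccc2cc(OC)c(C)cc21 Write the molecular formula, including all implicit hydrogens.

Walk through each heavy atom and fill implicit hydrogens from standard valence (C 4, N 3, O 2, S 2, halogen 1); for lowercase aromatic atoms, an aromatic c carries 1 H when it has two neighbours and 0 H with three, and aromatic n carries 0 H:
  atom 1: C, bond orders sum to 1 (valence 4) → 3 H
  atom 2: O, bond orders sum to 2 (valence 2) → 0 H
  atom 3: C, bond orders sum to 4 (valence 4) → 0 H
  atom 4: O, bond orders sum to 2 (valence 2) → 0 H
  atom 5: aromatic c, 3 neighbours → 0 H
  atom 6: aromatic c, 3 neighbours → 0 H
  atom 7: C, bond orders sum to 4 (valence 4) → 0 H
  atom 8: O, bond orders sum to 2 (valence 2) → 0 H
  atom 9: N, bond orders sum to 1 (valence 3) → 2 H
  atom 10: aromatic c, 2 neighbours → 1 H
  atom 11: aromatic c, 2 neighbours → 1 H
  atom 12: aromatic c, 3 neighbours → 0 H
  atom 13: aromatic c, 2 neighbours → 1 H
  atom 14: aromatic c, 3 neighbours → 0 H
  atom 15: O, bond orders sum to 2 (valence 2) → 0 H
  atom 16: C, bond orders sum to 1 (valence 4) → 3 H
  atom 17: aromatic c, 3 neighbours → 0 H
  atom 18: C, bond orders sum to 1 (valence 4) → 3 H
  atom 19: aromatic c, 2 neighbours → 1 H
  atom 20: aromatic c, 3 neighbours → 0 H
Totals → C:15, H:15, N:1, O:4.

C15H15NO4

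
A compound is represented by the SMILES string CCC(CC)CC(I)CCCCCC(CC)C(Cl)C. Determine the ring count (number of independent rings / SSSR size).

In SMILES, each pair of matching ring-closure digits denotes one ring-closing bond; the number of such bonds equals the number of independent rings.
Ring-closure bonds here: 0.

0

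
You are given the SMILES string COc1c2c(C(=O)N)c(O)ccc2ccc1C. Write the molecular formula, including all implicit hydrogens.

C13H13NO3

Walk through each heavy atom and fill implicit hydrogens from standard valence (C 4, N 3, O 2, S 2, halogen 1); for lowercase aromatic atoms, an aromatic c carries 1 H when it has two neighbours and 0 H with three, and aromatic n carries 0 H:
  atom 1: C, bond orders sum to 1 (valence 4) → 3 H
  atom 2: O, bond orders sum to 2 (valence 2) → 0 H
  atom 3: aromatic c, 3 neighbours → 0 H
  atom 4: aromatic c, 3 neighbours → 0 H
  atom 5: aromatic c, 3 neighbours → 0 H
  atom 6: C, bond orders sum to 4 (valence 4) → 0 H
  atom 7: O, bond orders sum to 2 (valence 2) → 0 H
  atom 8: N, bond orders sum to 1 (valence 3) → 2 H
  atom 9: aromatic c, 3 neighbours → 0 H
  atom 10: O, bond orders sum to 1 (valence 2) → 1 H
  atom 11: aromatic c, 2 neighbours → 1 H
  atom 12: aromatic c, 2 neighbours → 1 H
  atom 13: aromatic c, 3 neighbours → 0 H
  atom 14: aromatic c, 2 neighbours → 1 H
  atom 15: aromatic c, 2 neighbours → 1 H
  atom 16: aromatic c, 3 neighbours → 0 H
  atom 17: C, bond orders sum to 1 (valence 4) → 3 H
Totals → C:13, H:13, N:1, O:3.
In Hill order: C13H13NO3.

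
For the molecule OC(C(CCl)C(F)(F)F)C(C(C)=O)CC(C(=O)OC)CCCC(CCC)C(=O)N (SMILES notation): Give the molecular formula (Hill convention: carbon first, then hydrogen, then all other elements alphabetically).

C19H31ClF3NO5

Walk through each heavy atom and fill implicit hydrogens from standard valence (C 4, N 3, O 2, S 2, halogen 1):
  atom 1: O, bond orders sum to 1 (valence 2) → 1 H
  atom 2: C, bond orders sum to 3 (valence 4) → 1 H
  atom 3: C, bond orders sum to 3 (valence 4) → 1 H
  atom 4: C, bond orders sum to 2 (valence 4) → 2 H
  atom 5: Cl (halogen, monovalent) → 0 H
  atom 6: C, bond orders sum to 4 (valence 4) → 0 H
  atom 7: F (halogen, monovalent) → 0 H
  atom 8: F (halogen, monovalent) → 0 H
  atom 9: F (halogen, monovalent) → 0 H
  atom 10: C, bond orders sum to 3 (valence 4) → 1 H
  atom 11: C, bond orders sum to 4 (valence 4) → 0 H
  atom 12: C, bond orders sum to 1 (valence 4) → 3 H
  atom 13: O, bond orders sum to 2 (valence 2) → 0 H
  atom 14: C, bond orders sum to 2 (valence 4) → 2 H
  atom 15: C, bond orders sum to 3 (valence 4) → 1 H
  atom 16: C, bond orders sum to 4 (valence 4) → 0 H
  atom 17: O, bond orders sum to 2 (valence 2) → 0 H
  atom 18: O, bond orders sum to 2 (valence 2) → 0 H
  atom 19: C, bond orders sum to 1 (valence 4) → 3 H
  atom 20: C, bond orders sum to 2 (valence 4) → 2 H
  atom 21: C, bond orders sum to 2 (valence 4) → 2 H
  atom 22: C, bond orders sum to 2 (valence 4) → 2 H
  atom 23: C, bond orders sum to 3 (valence 4) → 1 H
  atom 24: C, bond orders sum to 2 (valence 4) → 2 H
  atom 25: C, bond orders sum to 2 (valence 4) → 2 H
  atom 26: C, bond orders sum to 1 (valence 4) → 3 H
  atom 27: C, bond orders sum to 4 (valence 4) → 0 H
  atom 28: O, bond orders sum to 2 (valence 2) → 0 H
  atom 29: N, bond orders sum to 1 (valence 3) → 2 H
Totals → C:19, H:31, Cl:1, F:3, N:1, O:5.
In Hill order: C19H31ClF3NO5.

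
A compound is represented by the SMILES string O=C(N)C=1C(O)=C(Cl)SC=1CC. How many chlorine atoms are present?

1

Scan the SMILES for Cl atoms (remember two-letter symbols like Cl and Br are single atoms).
Chlorine count: 1.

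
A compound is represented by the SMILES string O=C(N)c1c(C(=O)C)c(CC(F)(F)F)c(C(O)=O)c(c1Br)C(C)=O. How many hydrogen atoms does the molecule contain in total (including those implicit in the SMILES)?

Walk through each heavy atom and fill implicit hydrogens from standard valence (C 4, N 3, O 2, S 2, halogen 1); for lowercase aromatic atoms, an aromatic c carries 1 H when it has two neighbours and 0 H with three, and aromatic n carries 0 H:
  atom 1: O, bond orders sum to 2 (valence 2) → 0 H
  atom 2: C, bond orders sum to 4 (valence 4) → 0 H
  atom 3: N, bond orders sum to 1 (valence 3) → 2 H
  atom 4: aromatic c, 3 neighbours → 0 H
  atom 5: aromatic c, 3 neighbours → 0 H
  atom 6: C, bond orders sum to 4 (valence 4) → 0 H
  atom 7: O, bond orders sum to 2 (valence 2) → 0 H
  atom 8: C, bond orders sum to 1 (valence 4) → 3 H
  atom 9: aromatic c, 3 neighbours → 0 H
  atom 10: C, bond orders sum to 2 (valence 4) → 2 H
  atom 11: C, bond orders sum to 4 (valence 4) → 0 H
  atom 12: F (halogen, monovalent) → 0 H
  atom 13: F (halogen, monovalent) → 0 H
  atom 14: F (halogen, monovalent) → 0 H
  atom 15: aromatic c, 3 neighbours → 0 H
  atom 16: C, bond orders sum to 4 (valence 4) → 0 H
  atom 17: O, bond orders sum to 1 (valence 2) → 1 H
  atom 18: O, bond orders sum to 2 (valence 2) → 0 H
  atom 19: aromatic c, 3 neighbours → 0 H
  atom 20: aromatic c, 3 neighbours → 0 H
  atom 21: Br (halogen, monovalent) → 0 H
  atom 22: C, bond orders sum to 4 (valence 4) → 0 H
  atom 23: C, bond orders sum to 1 (valence 4) → 3 H
  atom 24: O, bond orders sum to 2 (valence 2) → 0 H
Total hydrogens: 11.

11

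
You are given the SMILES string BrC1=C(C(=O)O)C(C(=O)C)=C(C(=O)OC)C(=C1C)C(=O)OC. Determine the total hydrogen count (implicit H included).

13

Walk through each heavy atom and fill implicit hydrogens from standard valence (C 4, N 3, O 2, S 2, halogen 1):
  atom 1: Br (halogen, monovalent) → 0 H
  atom 2: C, bond orders sum to 4 (valence 4) → 0 H
  atom 3: C, bond orders sum to 4 (valence 4) → 0 H
  atom 4: C, bond orders sum to 4 (valence 4) → 0 H
  atom 5: O, bond orders sum to 2 (valence 2) → 0 H
  atom 6: O, bond orders sum to 1 (valence 2) → 1 H
  atom 7: C, bond orders sum to 4 (valence 4) → 0 H
  atom 8: C, bond orders sum to 4 (valence 4) → 0 H
  atom 9: O, bond orders sum to 2 (valence 2) → 0 H
  atom 10: C, bond orders sum to 1 (valence 4) → 3 H
  atom 11: C, bond orders sum to 4 (valence 4) → 0 H
  atom 12: C, bond orders sum to 4 (valence 4) → 0 H
  atom 13: O, bond orders sum to 2 (valence 2) → 0 H
  atom 14: O, bond orders sum to 2 (valence 2) → 0 H
  atom 15: C, bond orders sum to 1 (valence 4) → 3 H
  atom 16: C, bond orders sum to 4 (valence 4) → 0 H
  atom 17: C, bond orders sum to 4 (valence 4) → 0 H
  atom 18: C, bond orders sum to 1 (valence 4) → 3 H
  atom 19: C, bond orders sum to 4 (valence 4) → 0 H
  atom 20: O, bond orders sum to 2 (valence 2) → 0 H
  atom 21: O, bond orders sum to 2 (valence 2) → 0 H
  atom 22: C, bond orders sum to 1 (valence 4) → 3 H
Total hydrogens: 13.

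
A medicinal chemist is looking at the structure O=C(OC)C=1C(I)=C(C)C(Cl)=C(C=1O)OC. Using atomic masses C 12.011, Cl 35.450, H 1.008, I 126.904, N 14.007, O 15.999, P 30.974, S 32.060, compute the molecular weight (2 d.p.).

356.54 g/mol

First, the molecular formula is C10H10ClIO4 (counting implicit H from valence).
  C: 10 × 12.011 = 120.110
  Cl: 1 × 35.450 = 35.450
  H: 10 × 1.008 = 10.080
  I: 1 × 126.904 = 126.904
  O: 4 × 15.999 = 63.996
Sum: 10×12.011 + 1×35.450 + 10×1.008 + 1×126.904 + 4×15.999 = 356.540 → 356.54 g/mol.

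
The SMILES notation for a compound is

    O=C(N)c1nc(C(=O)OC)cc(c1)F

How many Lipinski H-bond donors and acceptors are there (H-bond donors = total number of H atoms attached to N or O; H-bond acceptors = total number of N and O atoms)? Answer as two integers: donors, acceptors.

Donors: find every N or O and count the H atoms it carries.
  atom 1 (O): bond orders sum to 2 → 0 H
  atom 3 (N): bond orders sum to 1 → 2 H
  atom 5 (N): bond orders sum to 3 → 0 H
  atom 8 (O): bond orders sum to 2 → 0 H
  atom 9 (O): bond orders sum to 2 → 0 H
Lipinski HBD = 2.
Acceptors: N atoms = 2, O atoms = 3 → HBA = 5.

2, 5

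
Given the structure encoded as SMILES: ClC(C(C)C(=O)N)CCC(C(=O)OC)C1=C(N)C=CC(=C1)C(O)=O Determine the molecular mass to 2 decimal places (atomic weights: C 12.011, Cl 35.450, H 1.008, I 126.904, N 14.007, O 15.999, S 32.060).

356.80 g/mol

First, the molecular formula is C16H21ClN2O5 (counting implicit H from valence).
  C: 16 × 12.011 = 192.176
  Cl: 1 × 35.450 = 35.450
  H: 21 × 1.008 = 21.168
  N: 2 × 14.007 = 28.014
  O: 5 × 15.999 = 79.995
Sum: 16×12.011 + 1×35.450 + 21×1.008 + 2×14.007 + 5×15.999 = 356.803 → 356.80 g/mol.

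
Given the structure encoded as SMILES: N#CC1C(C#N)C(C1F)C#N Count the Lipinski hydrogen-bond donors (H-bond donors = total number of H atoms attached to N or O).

Donors: find every N or O and count the H atoms it carries.
  atom 1 (N): bond orders sum to 3 → 0 H
  atom 6 (N): bond orders sum to 3 → 0 H
  atom 11 (N): bond orders sum to 3 → 0 H
Lipinski HBD = 0.

0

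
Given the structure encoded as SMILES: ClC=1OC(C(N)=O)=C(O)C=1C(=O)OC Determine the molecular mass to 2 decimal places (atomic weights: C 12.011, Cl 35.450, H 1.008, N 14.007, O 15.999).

219.58 g/mol

First, the molecular formula is C7H6ClNO5 (counting implicit H from valence).
  C: 7 × 12.011 = 84.077
  Cl: 1 × 35.450 = 35.450
  H: 6 × 1.008 = 6.048
  N: 1 × 14.007 = 14.007
  O: 5 × 15.999 = 79.995
Sum: 7×12.011 + 1×35.450 + 6×1.008 + 1×14.007 + 5×15.999 = 219.577 → 219.58 g/mol.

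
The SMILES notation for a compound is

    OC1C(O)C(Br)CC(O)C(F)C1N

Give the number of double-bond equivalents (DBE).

Degree of unsaturation = (number of rings) + (number of π bonds).
Ring closures in the SMILES: 1.
π bonds: none → 0 DoU from unsaturation.
Total DoU = 1 + 0 = 1.

1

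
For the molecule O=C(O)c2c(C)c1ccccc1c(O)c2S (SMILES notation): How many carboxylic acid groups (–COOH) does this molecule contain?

The carboxylic acid motif appears at heavy-atom position 2 in the SMILES.
Other groups present: 1 hydroxyl, 1 thiol.
Carboxylic acid count: 1.

1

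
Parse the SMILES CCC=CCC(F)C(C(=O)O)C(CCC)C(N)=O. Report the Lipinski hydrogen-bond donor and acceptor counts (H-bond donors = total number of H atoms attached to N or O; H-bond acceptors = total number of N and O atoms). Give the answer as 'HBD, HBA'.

3, 4

Donors: find every N or O and count the H atoms it carries.
  atom 10 (O): bond orders sum to 2 → 0 H
  atom 11 (O): bond orders sum to 1 → 1 H
  atom 17 (N): bond orders sum to 1 → 2 H
  atom 18 (O): bond orders sum to 2 → 0 H
Lipinski HBD = 3.
Acceptors: N atoms = 1, O atoms = 3 → HBA = 4.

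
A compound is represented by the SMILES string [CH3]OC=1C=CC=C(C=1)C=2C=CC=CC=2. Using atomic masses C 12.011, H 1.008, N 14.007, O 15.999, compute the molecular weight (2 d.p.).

First, the molecular formula is C13H12O (counting implicit H from valence).
  C: 13 × 12.011 = 156.143
  H: 12 × 1.008 = 12.096
  O: 1 × 15.999 = 15.999
Sum: 13×12.011 + 12×1.008 + 1×15.999 = 184.238 → 184.24 g/mol.

184.24 g/mol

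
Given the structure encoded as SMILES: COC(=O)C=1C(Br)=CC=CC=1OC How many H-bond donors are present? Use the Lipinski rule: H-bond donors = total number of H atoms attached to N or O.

0

Donors: find every N or O and count the H atoms it carries.
  atom 2 (O): bond orders sum to 2 → 0 H
  atom 4 (O): bond orders sum to 2 → 0 H
  atom 12 (O): bond orders sum to 2 → 0 H
Lipinski HBD = 0.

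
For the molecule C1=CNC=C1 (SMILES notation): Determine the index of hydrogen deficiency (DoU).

Degree of unsaturation = (number of rings) + (number of π bonds).
Ring closures in the SMILES: 1.
π bonds: 2 double bonds (each 1 DoU) → 2 DoU from unsaturation.
Total DoU = 1 + 2 = 3.

3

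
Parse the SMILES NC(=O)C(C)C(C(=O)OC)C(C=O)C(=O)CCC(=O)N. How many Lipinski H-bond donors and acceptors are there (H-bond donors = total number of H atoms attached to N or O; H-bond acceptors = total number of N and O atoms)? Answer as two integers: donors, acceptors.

4, 8

Donors: find every N or O and count the H atoms it carries.
  atom 1 (N): bond orders sum to 1 → 2 H
  atom 3 (O): bond orders sum to 2 → 0 H
  atom 8 (O): bond orders sum to 2 → 0 H
  atom 9 (O): bond orders sum to 2 → 0 H
  atom 13 (O): bond orders sum to 2 → 0 H
  atom 15 (O): bond orders sum to 2 → 0 H
  atom 19 (O): bond orders sum to 2 → 0 H
  atom 20 (N): bond orders sum to 1 → 2 H
Lipinski HBD = 4.
Acceptors: N atoms = 2, O atoms = 6 → HBA = 8.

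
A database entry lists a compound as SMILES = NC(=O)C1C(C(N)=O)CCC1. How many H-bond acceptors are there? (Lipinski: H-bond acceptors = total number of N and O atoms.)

N atoms: 2; O atoms: 2.
Lipinski HBA = 2 + 2 = 4.

4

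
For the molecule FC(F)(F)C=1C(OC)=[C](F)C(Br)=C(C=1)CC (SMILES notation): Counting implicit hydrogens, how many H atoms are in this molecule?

9

Walk through each heavy atom and fill implicit hydrogens from standard valence (C 4, N 3, O 2, S 2, halogen 1):
  atom 1: F (halogen, monovalent) → 0 H
  atom 2: C, bond orders sum to 4 (valence 4) → 0 H
  atom 3: F (halogen, monovalent) → 0 H
  atom 4: F (halogen, monovalent) → 0 H
  atom 5: C, bond orders sum to 4 (valence 4) → 0 H
  atom 6: C, bond orders sum to 4 (valence 4) → 0 H
  atom 7: O, bond orders sum to 2 (valence 2) → 0 H
  atom 8: C, bond orders sum to 1 (valence 4) → 3 H
  atom 9: C with explicit H count 0
  atom 10: F (halogen, monovalent) → 0 H
  atom 11: C, bond orders sum to 4 (valence 4) → 0 H
  atom 12: Br (halogen, monovalent) → 0 H
  atom 13: C, bond orders sum to 4 (valence 4) → 0 H
  atom 14: C, bond orders sum to 3 (valence 4) → 1 H
  atom 15: C, bond orders sum to 2 (valence 4) → 2 H
  atom 16: C, bond orders sum to 1 (valence 4) → 3 H
Total hydrogens: 9.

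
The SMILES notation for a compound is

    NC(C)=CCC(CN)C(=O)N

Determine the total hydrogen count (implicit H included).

Walk through each heavy atom and fill implicit hydrogens from standard valence (C 4, N 3, O 2, S 2, halogen 1):
  atom 1: N, bond orders sum to 1 (valence 3) → 2 H
  atom 2: C, bond orders sum to 4 (valence 4) → 0 H
  atom 3: C, bond orders sum to 1 (valence 4) → 3 H
  atom 4: C, bond orders sum to 3 (valence 4) → 1 H
  atom 5: C, bond orders sum to 2 (valence 4) → 2 H
  atom 6: C, bond orders sum to 3 (valence 4) → 1 H
  atom 7: C, bond orders sum to 2 (valence 4) → 2 H
  atom 8: N, bond orders sum to 1 (valence 3) → 2 H
  atom 9: C, bond orders sum to 4 (valence 4) → 0 H
  atom 10: O, bond orders sum to 2 (valence 2) → 0 H
  atom 11: N, bond orders sum to 1 (valence 3) → 2 H
Total hydrogens: 15.

15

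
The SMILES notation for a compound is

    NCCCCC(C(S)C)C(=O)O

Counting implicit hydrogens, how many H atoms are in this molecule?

Walk through each heavy atom and fill implicit hydrogens from standard valence (C 4, N 3, O 2, S 2, halogen 1):
  atom 1: N, bond orders sum to 1 (valence 3) → 2 H
  atom 2: C, bond orders sum to 2 (valence 4) → 2 H
  atom 3: C, bond orders sum to 2 (valence 4) → 2 H
  atom 4: C, bond orders sum to 2 (valence 4) → 2 H
  atom 5: C, bond orders sum to 2 (valence 4) → 2 H
  atom 6: C, bond orders sum to 3 (valence 4) → 1 H
  atom 7: C, bond orders sum to 3 (valence 4) → 1 H
  atom 8: S, bond orders sum to 1 (valence 2) → 1 H
  atom 9: C, bond orders sum to 1 (valence 4) → 3 H
  atom 10: C, bond orders sum to 4 (valence 4) → 0 H
  atom 11: O, bond orders sum to 2 (valence 2) → 0 H
  atom 12: O, bond orders sum to 1 (valence 2) → 1 H
Total hydrogens: 17.

17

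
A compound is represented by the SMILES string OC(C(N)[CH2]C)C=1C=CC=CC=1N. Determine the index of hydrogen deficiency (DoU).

4

Molecular formula: C10H16N2O.
DoU = (2C + 2 + N − H − X) / 2, where X is the halogen count and O/S are ignored.
    = (2·10 + 2 + 2 − 16 − 0) / 2 = 8 / 2 = 4.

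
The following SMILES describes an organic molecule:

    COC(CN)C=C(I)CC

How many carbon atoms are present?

7

Count every carbon token in the SMILES (each C, including those in ring-closure positions and inside branches).
Carbon count: 7.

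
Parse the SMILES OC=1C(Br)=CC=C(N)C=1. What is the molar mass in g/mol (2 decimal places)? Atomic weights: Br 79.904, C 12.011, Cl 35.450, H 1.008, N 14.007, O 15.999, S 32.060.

First, the molecular formula is C6H6BrNO (counting implicit H from valence).
  Br: 1 × 79.904 = 79.904
  C: 6 × 12.011 = 72.066
  H: 6 × 1.008 = 6.048
  N: 1 × 14.007 = 14.007
  O: 1 × 15.999 = 15.999
Sum: 1×79.904 + 6×12.011 + 6×1.008 + 1×14.007 + 1×15.999 = 188.024 → 188.02 g/mol.

188.02 g/mol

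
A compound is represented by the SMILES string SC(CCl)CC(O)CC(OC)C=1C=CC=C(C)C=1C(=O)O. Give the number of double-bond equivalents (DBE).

Molecular formula: C15H21ClO4S.
DoU = (2C + 2 + N − H − X) / 2, where X is the halogen count and O/S are ignored.
    = (2·15 + 2 + 0 − 21 − 1) / 2 = 10 / 2 = 5.

5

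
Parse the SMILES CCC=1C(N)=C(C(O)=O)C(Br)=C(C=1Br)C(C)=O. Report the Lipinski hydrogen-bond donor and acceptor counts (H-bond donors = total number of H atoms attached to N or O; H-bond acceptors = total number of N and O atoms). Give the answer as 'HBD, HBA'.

Donors: find every N or O and count the H atoms it carries.
  atom 5 (N): bond orders sum to 1 → 2 H
  atom 8 (O): bond orders sum to 1 → 1 H
  atom 9 (O): bond orders sum to 2 → 0 H
  atom 17 (O): bond orders sum to 2 → 0 H
Lipinski HBD = 3.
Acceptors: N atoms = 1, O atoms = 3 → HBA = 4.

3, 4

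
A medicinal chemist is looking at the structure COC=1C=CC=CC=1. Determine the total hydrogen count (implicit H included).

8

Walk through each heavy atom and fill implicit hydrogens from standard valence (C 4, N 3, O 2, S 2, halogen 1):
  atom 1: C, bond orders sum to 1 (valence 4) → 3 H
  atom 2: O, bond orders sum to 2 (valence 2) → 0 H
  atom 3: C, bond orders sum to 4 (valence 4) → 0 H
  atom 4: C, bond orders sum to 3 (valence 4) → 1 H
  atom 5: C, bond orders sum to 3 (valence 4) → 1 H
  atom 6: C, bond orders sum to 3 (valence 4) → 1 H
  atom 7: C, bond orders sum to 3 (valence 4) → 1 H
  atom 8: C, bond orders sum to 3 (valence 4) → 1 H
Total hydrogens: 8.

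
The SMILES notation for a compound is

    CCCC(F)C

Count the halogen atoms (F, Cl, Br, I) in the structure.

1

Halogen atoms appear at heavy-atom position 5 (1×F).
Halogen count: 1.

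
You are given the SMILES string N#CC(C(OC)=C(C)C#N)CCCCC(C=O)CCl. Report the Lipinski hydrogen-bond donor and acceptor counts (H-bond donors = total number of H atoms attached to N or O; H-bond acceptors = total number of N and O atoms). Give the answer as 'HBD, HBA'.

0, 4

Donors: find every N or O and count the H atoms it carries.
  atom 1 (N): bond orders sum to 3 → 0 H
  atom 5 (O): bond orders sum to 2 → 0 H
  atom 10 (N): bond orders sum to 3 → 0 H
  atom 17 (O): bond orders sum to 2 → 0 H
Lipinski HBD = 0.
Acceptors: N atoms = 2, O atoms = 2 → HBA = 4.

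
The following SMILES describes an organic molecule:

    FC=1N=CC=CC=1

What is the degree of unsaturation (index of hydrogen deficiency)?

Degree of unsaturation = (number of rings) + (number of π bonds).
Ring closures in the SMILES: 1.
π bonds: 3 double bonds (each 1 DoU) → 3 DoU from unsaturation.
Total DoU = 1 + 3 = 4.

4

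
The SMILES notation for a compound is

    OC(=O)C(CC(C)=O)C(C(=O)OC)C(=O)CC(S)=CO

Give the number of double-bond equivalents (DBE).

5

Molecular formula: C12H16O7S.
DoU = (2C + 2 + N − H − X) / 2, where X is the halogen count and O/S are ignored.
    = (2·12 + 2 + 0 − 16 − 0) / 2 = 10 / 2 = 5.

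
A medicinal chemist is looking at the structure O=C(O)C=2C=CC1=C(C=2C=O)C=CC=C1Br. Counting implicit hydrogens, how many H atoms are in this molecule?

Walk through each heavy atom and fill implicit hydrogens from standard valence (C 4, N 3, O 2, S 2, halogen 1):
  atom 1: O, bond orders sum to 2 (valence 2) → 0 H
  atom 2: C, bond orders sum to 4 (valence 4) → 0 H
  atom 3: O, bond orders sum to 1 (valence 2) → 1 H
  atom 4: C, bond orders sum to 4 (valence 4) → 0 H
  atom 5: C, bond orders sum to 3 (valence 4) → 1 H
  atom 6: C, bond orders sum to 3 (valence 4) → 1 H
  atom 7: C, bond orders sum to 4 (valence 4) → 0 H
  atom 8: C, bond orders sum to 4 (valence 4) → 0 H
  atom 9: C, bond orders sum to 4 (valence 4) → 0 H
  atom 10: C, bond orders sum to 3 (valence 4) → 1 H
  atom 11: O, bond orders sum to 2 (valence 2) → 0 H
  atom 12: C, bond orders sum to 3 (valence 4) → 1 H
  atom 13: C, bond orders sum to 3 (valence 4) → 1 H
  atom 14: C, bond orders sum to 3 (valence 4) → 1 H
  atom 15: C, bond orders sum to 4 (valence 4) → 0 H
  atom 16: Br (halogen, monovalent) → 0 H
Total hydrogens: 7.

7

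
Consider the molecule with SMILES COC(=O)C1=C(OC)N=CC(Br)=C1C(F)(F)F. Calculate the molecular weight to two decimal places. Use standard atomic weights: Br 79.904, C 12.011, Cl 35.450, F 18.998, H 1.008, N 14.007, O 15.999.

First, the molecular formula is C9H7BrF3NO3 (counting implicit H from valence).
  Br: 1 × 79.904 = 79.904
  C: 9 × 12.011 = 108.099
  F: 3 × 18.998 = 56.994
  H: 7 × 1.008 = 7.056
  N: 1 × 14.007 = 14.007
  O: 3 × 15.999 = 47.997
Sum: 1×79.904 + 9×12.011 + 3×18.998 + 7×1.008 + 1×14.007 + 3×15.999 = 314.057 → 314.06 g/mol.

314.06 g/mol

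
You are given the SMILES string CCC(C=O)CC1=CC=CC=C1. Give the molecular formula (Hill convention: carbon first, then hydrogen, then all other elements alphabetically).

Walk through each heavy atom and fill implicit hydrogens from standard valence (C 4, N 3, O 2, S 2, halogen 1):
  atom 1: C, bond orders sum to 1 (valence 4) → 3 H
  atom 2: C, bond orders sum to 2 (valence 4) → 2 H
  atom 3: C, bond orders sum to 3 (valence 4) → 1 H
  atom 4: C, bond orders sum to 3 (valence 4) → 1 H
  atom 5: O, bond orders sum to 2 (valence 2) → 0 H
  atom 6: C, bond orders sum to 2 (valence 4) → 2 H
  atom 7: C, bond orders sum to 4 (valence 4) → 0 H
  atom 8: C, bond orders sum to 3 (valence 4) → 1 H
  atom 9: C, bond orders sum to 3 (valence 4) → 1 H
  atom 10: C, bond orders sum to 3 (valence 4) → 1 H
  atom 11: C, bond orders sum to 3 (valence 4) → 1 H
  atom 12: C, bond orders sum to 3 (valence 4) → 1 H
Totals → C:11, H:14, O:1.
In Hill order: C11H14O.

C11H14O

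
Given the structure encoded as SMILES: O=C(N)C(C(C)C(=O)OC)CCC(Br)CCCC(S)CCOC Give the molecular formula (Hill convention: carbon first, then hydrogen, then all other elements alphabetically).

C16H30BrNO4S

Walk through each heavy atom and fill implicit hydrogens from standard valence (C 4, N 3, O 2, S 2, halogen 1):
  atom 1: O, bond orders sum to 2 (valence 2) → 0 H
  atom 2: C, bond orders sum to 4 (valence 4) → 0 H
  atom 3: N, bond orders sum to 1 (valence 3) → 2 H
  atom 4: C, bond orders sum to 3 (valence 4) → 1 H
  atom 5: C, bond orders sum to 3 (valence 4) → 1 H
  atom 6: C, bond orders sum to 1 (valence 4) → 3 H
  atom 7: C, bond orders sum to 4 (valence 4) → 0 H
  atom 8: O, bond orders sum to 2 (valence 2) → 0 H
  atom 9: O, bond orders sum to 2 (valence 2) → 0 H
  atom 10: C, bond orders sum to 1 (valence 4) → 3 H
  atom 11: C, bond orders sum to 2 (valence 4) → 2 H
  atom 12: C, bond orders sum to 2 (valence 4) → 2 H
  atom 13: C, bond orders sum to 3 (valence 4) → 1 H
  atom 14: Br (halogen, monovalent) → 0 H
  atom 15: C, bond orders sum to 2 (valence 4) → 2 H
  atom 16: C, bond orders sum to 2 (valence 4) → 2 H
  atom 17: C, bond orders sum to 2 (valence 4) → 2 H
  atom 18: C, bond orders sum to 3 (valence 4) → 1 H
  atom 19: S, bond orders sum to 1 (valence 2) → 1 H
  atom 20: C, bond orders sum to 2 (valence 4) → 2 H
  atom 21: C, bond orders sum to 2 (valence 4) → 2 H
  atom 22: O, bond orders sum to 2 (valence 2) → 0 H
  atom 23: C, bond orders sum to 1 (valence 4) → 3 H
Totals → C:16, H:30, Br:1, N:1, O:4, S:1.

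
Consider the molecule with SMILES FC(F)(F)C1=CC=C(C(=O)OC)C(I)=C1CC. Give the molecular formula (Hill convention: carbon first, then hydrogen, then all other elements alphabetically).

C11H10F3IO2

Walk through each heavy atom and fill implicit hydrogens from standard valence (C 4, N 3, O 2, S 2, halogen 1):
  atom 1: F (halogen, monovalent) → 0 H
  atom 2: C, bond orders sum to 4 (valence 4) → 0 H
  atom 3: F (halogen, monovalent) → 0 H
  atom 4: F (halogen, monovalent) → 0 H
  atom 5: C, bond orders sum to 4 (valence 4) → 0 H
  atom 6: C, bond orders sum to 3 (valence 4) → 1 H
  atom 7: C, bond orders sum to 3 (valence 4) → 1 H
  atom 8: C, bond orders sum to 4 (valence 4) → 0 H
  atom 9: C, bond orders sum to 4 (valence 4) → 0 H
  atom 10: O, bond orders sum to 2 (valence 2) → 0 H
  atom 11: O, bond orders sum to 2 (valence 2) → 0 H
  atom 12: C, bond orders sum to 1 (valence 4) → 3 H
  atom 13: C, bond orders sum to 4 (valence 4) → 0 H
  atom 14: I (halogen, monovalent) → 0 H
  atom 15: C, bond orders sum to 4 (valence 4) → 0 H
  atom 16: C, bond orders sum to 2 (valence 4) → 2 H
  atom 17: C, bond orders sum to 1 (valence 4) → 3 H
Totals → C:11, H:10, F:3, I:1, O:2.
In Hill order: C11H10F3IO2.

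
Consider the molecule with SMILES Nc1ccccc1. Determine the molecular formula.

Walk through each heavy atom and fill implicit hydrogens from standard valence (C 4, N 3, O 2, S 2, halogen 1); for lowercase aromatic atoms, an aromatic c carries 1 H when it has two neighbours and 0 H with three, and aromatic n carries 0 H:
  atom 1: N, bond orders sum to 1 (valence 3) → 2 H
  atom 2: aromatic c, 3 neighbours → 0 H
  atom 3: aromatic c, 2 neighbours → 1 H
  atom 4: aromatic c, 2 neighbours → 1 H
  atom 5: aromatic c, 2 neighbours → 1 H
  atom 6: aromatic c, 2 neighbours → 1 H
  atom 7: aromatic c, 2 neighbours → 1 H
Totals → C:6, H:7, N:1.

C6H7N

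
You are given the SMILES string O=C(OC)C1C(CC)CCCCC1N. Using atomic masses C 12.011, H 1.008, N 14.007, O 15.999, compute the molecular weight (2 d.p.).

199.29 g/mol

First, the molecular formula is C11H21NO2 (counting implicit H from valence).
  C: 11 × 12.011 = 132.121
  H: 21 × 1.008 = 21.168
  N: 1 × 14.007 = 14.007
  O: 2 × 15.999 = 31.998
Sum: 11×12.011 + 21×1.008 + 1×14.007 + 2×15.999 = 199.294 → 199.29 g/mol.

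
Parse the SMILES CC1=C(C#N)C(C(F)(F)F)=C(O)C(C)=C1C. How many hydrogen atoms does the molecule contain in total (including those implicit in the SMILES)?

Walk through each heavy atom and fill implicit hydrogens from standard valence (C 4, N 3, O 2, S 2, halogen 1):
  atom 1: C, bond orders sum to 1 (valence 4) → 3 H
  atom 2: C, bond orders sum to 4 (valence 4) → 0 H
  atom 3: C, bond orders sum to 4 (valence 4) → 0 H
  atom 4: C, bond orders sum to 4 (valence 4) → 0 H
  atom 5: N, bond orders sum to 3 (valence 3) → 0 H
  atom 6: C, bond orders sum to 4 (valence 4) → 0 H
  atom 7: C, bond orders sum to 4 (valence 4) → 0 H
  atom 8: F (halogen, monovalent) → 0 H
  atom 9: F (halogen, monovalent) → 0 H
  atom 10: F (halogen, monovalent) → 0 H
  atom 11: C, bond orders sum to 4 (valence 4) → 0 H
  atom 12: O, bond orders sum to 1 (valence 2) → 1 H
  atom 13: C, bond orders sum to 4 (valence 4) → 0 H
  atom 14: C, bond orders sum to 1 (valence 4) → 3 H
  atom 15: C, bond orders sum to 4 (valence 4) → 0 H
  atom 16: C, bond orders sum to 1 (valence 4) → 3 H
Total hydrogens: 10.

10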